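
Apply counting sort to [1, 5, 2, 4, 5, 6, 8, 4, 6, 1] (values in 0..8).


Count array: [0, 2, 1, 0, 2, 2, 2, 0, 1]
Reconstruct: [1, 1, 2, 4, 4, 5, 5, 6, 6, 8]


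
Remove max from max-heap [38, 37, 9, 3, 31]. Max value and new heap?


Max = 38
Replace root with last, heapify down
Resulting heap: [37, 31, 9, 3]


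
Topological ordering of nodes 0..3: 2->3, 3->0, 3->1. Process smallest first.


Kahn's algorithm, process smallest node first
Order: [2, 3, 0, 1]


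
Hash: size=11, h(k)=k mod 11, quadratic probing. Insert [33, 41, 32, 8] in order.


Insertions: 33->slot 0; 41->slot 8; 32->slot 10; 8->slot 9
Table: [33, None, None, None, None, None, None, None, 41, 8, 32]


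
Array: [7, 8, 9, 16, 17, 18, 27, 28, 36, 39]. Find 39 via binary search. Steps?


Search for 39:
[0,9] mid=4 arr[4]=17
[5,9] mid=7 arr[7]=28
[8,9] mid=8 arr[8]=36
[9,9] mid=9 arr[9]=39
Total: 4 comparisons


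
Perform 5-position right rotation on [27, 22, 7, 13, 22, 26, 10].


Right rotate by 5: [7, 13, 22, 26, 10, 27, 22]


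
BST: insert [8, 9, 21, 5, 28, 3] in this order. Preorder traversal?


Root = 8; build tree by BST insertion.
Preorder traversal: [8, 5, 3, 9, 21, 28]


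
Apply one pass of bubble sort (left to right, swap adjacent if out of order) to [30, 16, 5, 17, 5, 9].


After one pass: [16, 5, 17, 5, 9, 30]


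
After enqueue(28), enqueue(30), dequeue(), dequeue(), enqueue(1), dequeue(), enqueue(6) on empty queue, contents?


enqueue(28) -> [28]
enqueue(30) -> [28, 30]
dequeue() returns 28 -> [30]
dequeue() returns 30 -> []
enqueue(1) -> [1]
dequeue() returns 1 -> []
enqueue(6) -> [6]
Final queue (front to back): [6]


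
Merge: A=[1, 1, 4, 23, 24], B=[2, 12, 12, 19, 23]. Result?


Compare heads, take smaller each step.
Merged: [1, 1, 2, 4, 12, 12, 19, 23, 23, 24]


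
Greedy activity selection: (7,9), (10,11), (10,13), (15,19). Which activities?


Greedy: pick earliest-ending, then skip overlaps.
Selected (3 activities): [(7, 9), (10, 11), (15, 19)]


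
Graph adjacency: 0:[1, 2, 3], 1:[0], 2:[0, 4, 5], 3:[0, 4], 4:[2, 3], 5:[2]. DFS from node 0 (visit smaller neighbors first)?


DFS stack-based: start with [0]
Visit order: [0, 1, 2, 4, 3, 5]


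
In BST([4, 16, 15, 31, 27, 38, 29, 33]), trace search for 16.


BST root = 4
Search for 16: compare at each node
Path: [4, 16]


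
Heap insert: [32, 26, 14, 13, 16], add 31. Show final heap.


Append 31: [32, 26, 14, 13, 16, 31]
Bubble up: swap idx 5(31) with idx 2(14)
Result: [32, 26, 31, 13, 16, 14]


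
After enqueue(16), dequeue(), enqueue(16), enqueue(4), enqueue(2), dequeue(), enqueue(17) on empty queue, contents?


enqueue(16) -> [16]
dequeue() returns 16 -> []
enqueue(16) -> [16]
enqueue(4) -> [16, 4]
enqueue(2) -> [16, 4, 2]
dequeue() returns 16 -> [4, 2]
enqueue(17) -> [4, 2, 17]
Final queue (front to back): [4, 2, 17]


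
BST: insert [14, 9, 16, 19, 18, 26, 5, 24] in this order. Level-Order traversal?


Root = 14; build tree by BST insertion.
Level-Order traversal: [14, 9, 16, 5, 19, 18, 26, 24]


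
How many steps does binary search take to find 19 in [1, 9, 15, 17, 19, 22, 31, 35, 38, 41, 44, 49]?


Search for 19:
[0,11] mid=5 arr[5]=22
[0,4] mid=2 arr[2]=15
[3,4] mid=3 arr[3]=17
[4,4] mid=4 arr[4]=19
Total: 4 comparisons


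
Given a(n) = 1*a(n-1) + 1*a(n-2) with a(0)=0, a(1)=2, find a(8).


Build bottom-up:
...a(6)=16, a(7)=26, a(8)=1*26+1*16=42


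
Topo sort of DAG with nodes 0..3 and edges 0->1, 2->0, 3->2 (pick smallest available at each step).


Kahn's algorithm, process smallest node first
Order: [3, 2, 0, 1]


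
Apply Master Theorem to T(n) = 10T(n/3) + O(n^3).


a=10, b=3, c=3. log_3(10)=2.096 < c=3. Case 3: O(n^c) = O(n^3)
Complexity: O(n^3)


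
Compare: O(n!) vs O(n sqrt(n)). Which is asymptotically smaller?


n^1.5 grows slower than factorial
O(n sqrt(n)) is asymptotically smaller; O(n!) grows faster


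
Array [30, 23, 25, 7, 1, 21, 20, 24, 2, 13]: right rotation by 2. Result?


Right rotate by 2: [2, 13, 30, 23, 25, 7, 1, 21, 20, 24]


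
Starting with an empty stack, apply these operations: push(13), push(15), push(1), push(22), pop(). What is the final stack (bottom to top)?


push(13) -> [13]
push(15) -> [13, 15]
push(1) -> [13, 15, 1]
push(22) -> [13, 15, 1, 22]
pop() returns 22 -> [13, 15, 1]
Final stack (bottom to top): [13, 15, 1]


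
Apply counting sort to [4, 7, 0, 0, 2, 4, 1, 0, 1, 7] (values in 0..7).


Count array: [3, 2, 1, 0, 2, 0, 0, 2]
Reconstruct: [0, 0, 0, 1, 1, 2, 4, 4, 7, 7]


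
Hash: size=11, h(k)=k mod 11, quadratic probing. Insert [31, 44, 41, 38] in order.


Insertions: 31->slot 9; 44->slot 0; 41->slot 8; 38->slot 5
Table: [44, None, None, None, None, 38, None, None, 41, 31, None]


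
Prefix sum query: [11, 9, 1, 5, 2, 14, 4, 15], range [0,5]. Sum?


Prefix sums: [0, 11, 20, 21, 26, 28, 42, 46, 61]
Sum[0..5] = prefix[6] - prefix[0] = 42 - 0 = 42


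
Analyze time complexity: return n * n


Analysis: constant-time operation, no loop
Complexity: O(1)


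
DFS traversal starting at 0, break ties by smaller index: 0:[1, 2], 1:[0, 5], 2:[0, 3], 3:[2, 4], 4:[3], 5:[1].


DFS stack-based: start with [0]
Visit order: [0, 1, 5, 2, 3, 4]


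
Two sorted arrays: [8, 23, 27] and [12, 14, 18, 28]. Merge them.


Compare heads, take smaller each step.
Merged: [8, 12, 14, 18, 23, 27, 28]


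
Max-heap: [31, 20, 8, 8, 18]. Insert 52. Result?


Append 52: [31, 20, 8, 8, 18, 52]
Bubble up: swap idx 5(52) with idx 2(8); swap idx 2(52) with idx 0(31)
Result: [52, 20, 31, 8, 18, 8]


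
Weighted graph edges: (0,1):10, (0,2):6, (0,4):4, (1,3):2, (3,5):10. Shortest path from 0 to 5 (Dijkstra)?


Dijkstra from 0:
Distances: {0: 0, 1: 10, 2: 6, 3: 12, 4: 4, 5: 22}
Shortest distance to 5 = 22, path = [0, 1, 3, 5]


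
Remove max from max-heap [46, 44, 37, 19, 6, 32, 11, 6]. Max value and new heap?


Max = 46
Replace root with last, heapify down
Resulting heap: [44, 19, 37, 6, 6, 32, 11]


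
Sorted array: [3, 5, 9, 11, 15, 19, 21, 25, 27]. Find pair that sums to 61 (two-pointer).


Two pointers: lo=0, hi=8
No pair sums to 61


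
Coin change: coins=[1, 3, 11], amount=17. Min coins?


dp[0]=0; dp[i]=1+min(dp[i-c] for c in coins)
...dp[12]=2, dp[13]=3, dp[14]=2, dp[15]=3, dp[16]=4, dp[17]=3
Minimum coins for 17 = 3


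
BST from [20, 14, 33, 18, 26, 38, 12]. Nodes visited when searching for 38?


BST root = 20
Search for 38: compare at each node
Path: [20, 33, 38]


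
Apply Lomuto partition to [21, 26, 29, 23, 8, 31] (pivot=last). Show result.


Elements <= 31 go left of pivot.
Result: [21, 26, 29, 23, 8, 31], pivot at index 5


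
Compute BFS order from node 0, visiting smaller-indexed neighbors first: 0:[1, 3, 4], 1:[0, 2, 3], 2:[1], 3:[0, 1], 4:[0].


BFS queue: start with [0]
Visit order: [0, 1, 3, 4, 2]


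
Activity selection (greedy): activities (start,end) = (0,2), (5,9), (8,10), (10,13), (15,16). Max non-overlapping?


Greedy: pick earliest-ending, then skip overlaps.
Selected (4 activities): [(0, 2), (5, 9), (10, 13), (15, 16)]


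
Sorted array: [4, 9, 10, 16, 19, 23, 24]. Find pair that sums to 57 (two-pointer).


Two pointers: lo=0, hi=6
No pair sums to 57


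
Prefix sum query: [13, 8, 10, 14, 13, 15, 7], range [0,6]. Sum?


Prefix sums: [0, 13, 21, 31, 45, 58, 73, 80]
Sum[0..6] = prefix[7] - prefix[0] = 80 - 0 = 80


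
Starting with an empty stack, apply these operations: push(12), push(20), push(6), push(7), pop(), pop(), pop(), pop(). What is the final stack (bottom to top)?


push(12) -> [12]
push(20) -> [12, 20]
push(6) -> [12, 20, 6]
push(7) -> [12, 20, 6, 7]
pop() returns 7 -> [12, 20, 6]
pop() returns 6 -> [12, 20]
pop() returns 20 -> [12]
pop() returns 12 -> []
Final stack (bottom to top): []


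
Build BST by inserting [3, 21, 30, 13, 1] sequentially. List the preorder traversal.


Root = 3; build tree by BST insertion.
Preorder traversal: [3, 1, 21, 13, 30]


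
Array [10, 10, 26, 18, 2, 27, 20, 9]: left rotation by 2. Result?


Left rotate by 2: [26, 18, 2, 27, 20, 9, 10, 10]


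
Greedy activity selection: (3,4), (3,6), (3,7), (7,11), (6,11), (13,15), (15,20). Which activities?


Greedy: pick earliest-ending, then skip overlaps.
Selected (4 activities): [(3, 4), (7, 11), (13, 15), (15, 20)]


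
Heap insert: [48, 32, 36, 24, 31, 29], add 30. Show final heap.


Append 30: [48, 32, 36, 24, 31, 29, 30]
Bubble up: no swaps needed
Result: [48, 32, 36, 24, 31, 29, 30]


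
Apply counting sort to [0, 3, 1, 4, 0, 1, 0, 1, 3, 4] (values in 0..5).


Count array: [3, 3, 0, 2, 2, 0]
Reconstruct: [0, 0, 0, 1, 1, 1, 3, 3, 4, 4]


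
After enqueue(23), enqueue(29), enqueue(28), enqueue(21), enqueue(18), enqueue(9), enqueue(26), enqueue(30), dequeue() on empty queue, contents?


enqueue(23) -> [23]
enqueue(29) -> [23, 29]
enqueue(28) -> [23, 29, 28]
enqueue(21) -> [23, 29, 28, 21]
enqueue(18) -> [23, 29, 28, 21, 18]
enqueue(9) -> [23, 29, 28, 21, 18, 9]
enqueue(26) -> [23, 29, 28, 21, 18, 9, 26]
enqueue(30) -> [23, 29, 28, 21, 18, 9, 26, 30]
dequeue() returns 23 -> [29, 28, 21, 18, 9, 26, 30]
Final queue (front to back): [29, 28, 21, 18, 9, 26, 30]


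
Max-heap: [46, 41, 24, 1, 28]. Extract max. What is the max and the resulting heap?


Max = 46
Replace root with last, heapify down
Resulting heap: [41, 28, 24, 1]


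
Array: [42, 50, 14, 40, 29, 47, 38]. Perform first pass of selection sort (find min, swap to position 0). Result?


After one pass: [14, 50, 42, 40, 29, 47, 38]


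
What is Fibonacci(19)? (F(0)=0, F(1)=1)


F(n)=F(n-1)+F(n-2)
...F(17)=1597, F(18)=2584, F(19)=4181


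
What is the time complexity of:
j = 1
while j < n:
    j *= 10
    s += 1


Per nesting level: O(log n) = O(log n)
Complexity: O(log n)


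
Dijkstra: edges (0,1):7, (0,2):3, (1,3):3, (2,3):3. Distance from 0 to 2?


Dijkstra from 0:
Distances: {0: 0, 1: 7, 2: 3, 3: 6}
Shortest distance to 2 = 3, path = [0, 2]


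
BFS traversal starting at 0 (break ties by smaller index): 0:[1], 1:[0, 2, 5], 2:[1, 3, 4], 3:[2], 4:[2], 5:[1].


BFS queue: start with [0]
Visit order: [0, 1, 2, 5, 3, 4]


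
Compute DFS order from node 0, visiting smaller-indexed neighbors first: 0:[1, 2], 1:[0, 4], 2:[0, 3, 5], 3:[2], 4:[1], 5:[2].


DFS stack-based: start with [0]
Visit order: [0, 1, 4, 2, 3, 5]


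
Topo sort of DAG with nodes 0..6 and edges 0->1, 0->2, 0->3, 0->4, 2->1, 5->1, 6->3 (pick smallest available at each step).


Kahn's algorithm, process smallest node first
Order: [0, 2, 4, 5, 1, 6, 3]


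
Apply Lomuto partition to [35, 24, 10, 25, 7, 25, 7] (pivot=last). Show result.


Elements <= 7 go left of pivot.
Result: [7, 7, 10, 25, 35, 25, 24], pivot at index 1


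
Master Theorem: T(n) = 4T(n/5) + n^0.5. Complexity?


a=4, b=5, c=0.5. log_5(4)=0.861 > c=0.5. Case 1: O(n^log_b(a)) = O(n^0.861)
Complexity: O(n^0.861)


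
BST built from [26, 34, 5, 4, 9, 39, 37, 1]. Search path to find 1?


BST root = 26
Search for 1: compare at each node
Path: [26, 5, 4, 1]


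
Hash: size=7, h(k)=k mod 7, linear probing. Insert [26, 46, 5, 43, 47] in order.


Insertions: 26->slot 5; 46->slot 4; 5->slot 6; 43->slot 1; 47->slot 0
Table: [47, 43, None, None, 46, 26, 5]


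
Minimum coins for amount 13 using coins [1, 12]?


dp[0]=0; dp[i]=1+min(dp[i-c] for c in coins)
...dp[8]=8, dp[9]=9, dp[10]=10, dp[11]=11, dp[12]=1, dp[13]=2
Minimum coins for 13 = 2


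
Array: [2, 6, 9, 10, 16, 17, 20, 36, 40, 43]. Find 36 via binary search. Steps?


Search for 36:
[0,9] mid=4 arr[4]=16
[5,9] mid=7 arr[7]=36
Total: 2 comparisons


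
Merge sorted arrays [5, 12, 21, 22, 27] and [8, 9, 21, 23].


Compare heads, take smaller each step.
Merged: [5, 8, 9, 12, 21, 21, 22, 23, 27]


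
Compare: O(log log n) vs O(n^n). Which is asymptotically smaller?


double-logarithmic grows slower than n^n
O(log log n) is asymptotically smaller; O(n^n) grows faster


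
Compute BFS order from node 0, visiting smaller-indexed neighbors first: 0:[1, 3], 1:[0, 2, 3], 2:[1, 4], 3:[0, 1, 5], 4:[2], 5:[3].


BFS queue: start with [0]
Visit order: [0, 1, 3, 2, 5, 4]


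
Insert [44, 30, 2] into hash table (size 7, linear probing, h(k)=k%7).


Insertions: 44->slot 2; 30->slot 3; 2->slot 4
Table: [None, None, 44, 30, 2, None, None]


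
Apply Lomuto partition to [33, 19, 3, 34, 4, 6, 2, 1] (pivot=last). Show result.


Elements <= 1 go left of pivot.
Result: [1, 19, 3, 34, 4, 6, 2, 33], pivot at index 0


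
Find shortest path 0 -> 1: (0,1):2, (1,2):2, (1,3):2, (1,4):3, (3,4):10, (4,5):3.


Dijkstra from 0:
Distances: {0: 0, 1: 2, 2: 4, 3: 4, 4: 5, 5: 8}
Shortest distance to 1 = 2, path = [0, 1]


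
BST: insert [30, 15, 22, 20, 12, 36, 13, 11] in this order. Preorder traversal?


Root = 30; build tree by BST insertion.
Preorder traversal: [30, 15, 12, 11, 13, 22, 20, 36]


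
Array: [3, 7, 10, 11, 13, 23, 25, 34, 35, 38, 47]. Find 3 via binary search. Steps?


Search for 3:
[0,10] mid=5 arr[5]=23
[0,4] mid=2 arr[2]=10
[0,1] mid=0 arr[0]=3
Total: 3 comparisons


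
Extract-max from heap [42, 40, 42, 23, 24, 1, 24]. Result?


Max = 42
Replace root with last, heapify down
Resulting heap: [42, 40, 24, 23, 24, 1]


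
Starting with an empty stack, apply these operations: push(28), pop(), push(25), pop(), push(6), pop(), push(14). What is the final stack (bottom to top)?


push(28) -> [28]
pop() returns 28 -> []
push(25) -> [25]
pop() returns 25 -> []
push(6) -> [6]
pop() returns 6 -> []
push(14) -> [14]
Final stack (bottom to top): [14]


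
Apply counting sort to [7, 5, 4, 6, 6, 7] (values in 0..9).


Count array: [0, 0, 0, 0, 1, 1, 2, 2, 0, 0]
Reconstruct: [4, 5, 6, 6, 7, 7]


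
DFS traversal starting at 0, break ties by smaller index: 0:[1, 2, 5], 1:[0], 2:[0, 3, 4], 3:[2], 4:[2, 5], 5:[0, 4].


DFS stack-based: start with [0]
Visit order: [0, 1, 2, 3, 4, 5]


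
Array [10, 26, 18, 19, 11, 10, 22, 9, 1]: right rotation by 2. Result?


Right rotate by 2: [9, 1, 10, 26, 18, 19, 11, 10, 22]


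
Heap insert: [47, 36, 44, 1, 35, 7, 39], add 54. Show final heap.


Append 54: [47, 36, 44, 1, 35, 7, 39, 54]
Bubble up: swap idx 7(54) with idx 3(1); swap idx 3(54) with idx 1(36); swap idx 1(54) with idx 0(47)
Result: [54, 47, 44, 36, 35, 7, 39, 1]


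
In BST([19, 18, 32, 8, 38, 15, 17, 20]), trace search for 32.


BST root = 19
Search for 32: compare at each node
Path: [19, 32]


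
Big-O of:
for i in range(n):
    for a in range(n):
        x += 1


Per nesting level: O(n) * O(n) = O(n^2)
Complexity: O(n^2)


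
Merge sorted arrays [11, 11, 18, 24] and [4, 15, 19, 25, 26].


Compare heads, take smaller each step.
Merged: [4, 11, 11, 15, 18, 19, 24, 25, 26]


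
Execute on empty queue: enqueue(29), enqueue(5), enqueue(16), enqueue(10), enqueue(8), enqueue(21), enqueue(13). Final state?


enqueue(29) -> [29]
enqueue(5) -> [29, 5]
enqueue(16) -> [29, 5, 16]
enqueue(10) -> [29, 5, 16, 10]
enqueue(8) -> [29, 5, 16, 10, 8]
enqueue(21) -> [29, 5, 16, 10, 8, 21]
enqueue(13) -> [29, 5, 16, 10, 8, 21, 13]
Final queue (front to back): [29, 5, 16, 10, 8, 21, 13]


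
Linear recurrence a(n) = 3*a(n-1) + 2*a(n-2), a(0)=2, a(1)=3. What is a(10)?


Build bottom-up:
...a(8)=25889, a(9)=92205, a(10)=3*92205+2*25889=328393


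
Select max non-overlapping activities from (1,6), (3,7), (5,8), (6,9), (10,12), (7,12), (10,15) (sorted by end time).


Greedy: pick earliest-ending, then skip overlaps.
Selected (3 activities): [(1, 6), (6, 9), (10, 12)]


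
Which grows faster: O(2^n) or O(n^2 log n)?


n^2 log n grows slower than exponential
O(n^2 log n) is asymptotically smaller; O(2^n) grows faster


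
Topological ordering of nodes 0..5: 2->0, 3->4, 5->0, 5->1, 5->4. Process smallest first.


Kahn's algorithm, process smallest node first
Order: [2, 3, 5, 0, 1, 4]


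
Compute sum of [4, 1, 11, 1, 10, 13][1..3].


Prefix sums: [0, 4, 5, 16, 17, 27, 40]
Sum[1..3] = prefix[4] - prefix[1] = 17 - 4 = 13


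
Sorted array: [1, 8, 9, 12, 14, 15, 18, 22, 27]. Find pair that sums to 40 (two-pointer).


Two pointers: lo=0, hi=8
Found pair: (18, 22) summing to 40


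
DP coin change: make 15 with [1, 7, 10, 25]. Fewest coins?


dp[0]=0; dp[i]=1+min(dp[i-c] for c in coins)
...dp[10]=1, dp[11]=2, dp[12]=3, dp[13]=4, dp[14]=2, dp[15]=3
Minimum coins for 15 = 3


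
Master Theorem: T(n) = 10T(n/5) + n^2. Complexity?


a=10, b=5, c=2. log_5(10)=1.431 < c=2. Case 3: O(n^c) = O(n^2)
Complexity: O(n^2)


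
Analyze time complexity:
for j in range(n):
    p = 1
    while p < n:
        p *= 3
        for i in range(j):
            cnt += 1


Per nesting level: O(n) * O(log n) * O(n) [triangular over j] = O(n^2 log n)
Complexity: O(n^2 log n)


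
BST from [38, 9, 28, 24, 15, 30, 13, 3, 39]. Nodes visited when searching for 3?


BST root = 38
Search for 3: compare at each node
Path: [38, 9, 3]


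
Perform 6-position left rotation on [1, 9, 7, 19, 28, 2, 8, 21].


Left rotate by 6: [8, 21, 1, 9, 7, 19, 28, 2]


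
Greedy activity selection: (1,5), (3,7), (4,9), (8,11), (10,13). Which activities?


Greedy: pick earliest-ending, then skip overlaps.
Selected (2 activities): [(1, 5), (8, 11)]


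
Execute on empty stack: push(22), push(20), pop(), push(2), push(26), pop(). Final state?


push(22) -> [22]
push(20) -> [22, 20]
pop() returns 20 -> [22]
push(2) -> [22, 2]
push(26) -> [22, 2, 26]
pop() returns 26 -> [22, 2]
Final stack (bottom to top): [22, 2]


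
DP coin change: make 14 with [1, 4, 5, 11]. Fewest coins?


dp[0]=0; dp[i]=1+min(dp[i-c] for c in coins)
...dp[9]=2, dp[10]=2, dp[11]=1, dp[12]=2, dp[13]=3, dp[14]=3
Minimum coins for 14 = 3


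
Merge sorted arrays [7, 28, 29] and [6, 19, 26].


Compare heads, take smaller each step.
Merged: [6, 7, 19, 26, 28, 29]


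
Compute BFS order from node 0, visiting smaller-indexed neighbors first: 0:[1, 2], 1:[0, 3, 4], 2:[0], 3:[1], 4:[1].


BFS queue: start with [0]
Visit order: [0, 1, 2, 3, 4]


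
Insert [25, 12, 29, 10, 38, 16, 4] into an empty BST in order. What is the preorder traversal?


Root = 25; build tree by BST insertion.
Preorder traversal: [25, 12, 10, 4, 16, 29, 38]


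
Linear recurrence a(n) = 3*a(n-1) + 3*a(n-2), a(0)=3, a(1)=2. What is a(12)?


Build bottom-up:
...a(10)=585630, a(11)=2220291, a(12)=3*2220291+3*585630=8417763


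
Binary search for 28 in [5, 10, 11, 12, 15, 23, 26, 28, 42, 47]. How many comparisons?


Search for 28:
[0,9] mid=4 arr[4]=15
[5,9] mid=7 arr[7]=28
Total: 2 comparisons


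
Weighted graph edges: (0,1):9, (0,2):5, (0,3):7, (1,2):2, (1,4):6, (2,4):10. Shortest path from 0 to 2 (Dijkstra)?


Dijkstra from 0:
Distances: {0: 0, 1: 7, 2: 5, 3: 7, 4: 13}
Shortest distance to 2 = 5, path = [0, 2]


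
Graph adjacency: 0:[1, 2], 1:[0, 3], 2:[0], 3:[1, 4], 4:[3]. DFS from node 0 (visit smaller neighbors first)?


DFS stack-based: start with [0]
Visit order: [0, 1, 3, 4, 2]


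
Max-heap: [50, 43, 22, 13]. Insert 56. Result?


Append 56: [50, 43, 22, 13, 56]
Bubble up: swap idx 4(56) with idx 1(43); swap idx 1(56) with idx 0(50)
Result: [56, 50, 22, 13, 43]


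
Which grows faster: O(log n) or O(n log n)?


logarithmic grows slower than linearithmic
O(log n) is asymptotically smaller; O(n log n) grows faster


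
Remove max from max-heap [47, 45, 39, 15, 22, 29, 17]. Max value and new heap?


Max = 47
Replace root with last, heapify down
Resulting heap: [45, 22, 39, 15, 17, 29]


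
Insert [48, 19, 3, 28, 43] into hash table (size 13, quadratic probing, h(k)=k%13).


Insertions: 48->slot 9; 19->slot 6; 3->slot 3; 28->slot 2; 43->slot 4
Table: [None, None, 28, 3, 43, None, 19, None, None, 48, None, None, None]


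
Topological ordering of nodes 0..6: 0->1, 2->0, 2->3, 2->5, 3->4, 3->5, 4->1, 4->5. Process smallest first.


Kahn's algorithm, process smallest node first
Order: [2, 0, 3, 4, 1, 5, 6]


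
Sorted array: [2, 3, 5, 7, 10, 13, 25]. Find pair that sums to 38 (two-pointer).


Two pointers: lo=0, hi=6
Found pair: (13, 25) summing to 38


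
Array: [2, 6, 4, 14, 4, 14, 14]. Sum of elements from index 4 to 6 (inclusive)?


Prefix sums: [0, 2, 8, 12, 26, 30, 44, 58]
Sum[4..6] = prefix[7] - prefix[4] = 58 - 26 = 32


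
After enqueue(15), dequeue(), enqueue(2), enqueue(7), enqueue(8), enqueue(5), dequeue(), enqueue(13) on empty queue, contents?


enqueue(15) -> [15]
dequeue() returns 15 -> []
enqueue(2) -> [2]
enqueue(7) -> [2, 7]
enqueue(8) -> [2, 7, 8]
enqueue(5) -> [2, 7, 8, 5]
dequeue() returns 2 -> [7, 8, 5]
enqueue(13) -> [7, 8, 5, 13]
Final queue (front to back): [7, 8, 5, 13]


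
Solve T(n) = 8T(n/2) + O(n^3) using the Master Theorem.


a=8, b=2, c=3. log_2(8)=3 = c=3. Case 2: O(n^c log n) = O(n^3 log n)
Complexity: O(n^3 log n)


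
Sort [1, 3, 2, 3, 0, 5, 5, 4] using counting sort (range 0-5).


Count array: [1, 1, 1, 2, 1, 2]
Reconstruct: [0, 1, 2, 3, 3, 4, 5, 5]


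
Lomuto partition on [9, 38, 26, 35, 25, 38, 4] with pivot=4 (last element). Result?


Elements <= 4 go left of pivot.
Result: [4, 38, 26, 35, 25, 38, 9], pivot at index 0


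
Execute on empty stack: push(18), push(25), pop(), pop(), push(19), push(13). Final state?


push(18) -> [18]
push(25) -> [18, 25]
pop() returns 25 -> [18]
pop() returns 18 -> []
push(19) -> [19]
push(13) -> [19, 13]
Final stack (bottom to top): [19, 13]


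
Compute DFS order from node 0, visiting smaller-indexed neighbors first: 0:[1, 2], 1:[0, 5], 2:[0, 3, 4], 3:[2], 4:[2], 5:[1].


DFS stack-based: start with [0]
Visit order: [0, 1, 5, 2, 3, 4]


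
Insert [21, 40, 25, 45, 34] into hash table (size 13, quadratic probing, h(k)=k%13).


Insertions: 21->slot 8; 40->slot 1; 25->slot 12; 45->slot 6; 34->slot 9
Table: [None, 40, None, None, None, None, 45, None, 21, 34, None, None, 25]


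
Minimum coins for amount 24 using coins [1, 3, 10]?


dp[0]=0; dp[i]=1+min(dp[i-c] for c in coins)
...dp[19]=4, dp[20]=2, dp[21]=3, dp[22]=4, dp[23]=3, dp[24]=4
Minimum coins for 24 = 4


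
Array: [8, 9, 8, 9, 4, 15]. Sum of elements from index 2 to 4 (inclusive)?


Prefix sums: [0, 8, 17, 25, 34, 38, 53]
Sum[2..4] = prefix[5] - prefix[2] = 38 - 17 = 21


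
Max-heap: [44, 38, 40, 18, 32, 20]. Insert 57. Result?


Append 57: [44, 38, 40, 18, 32, 20, 57]
Bubble up: swap idx 6(57) with idx 2(40); swap idx 2(57) with idx 0(44)
Result: [57, 38, 44, 18, 32, 20, 40]


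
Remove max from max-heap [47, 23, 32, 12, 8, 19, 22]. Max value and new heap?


Max = 47
Replace root with last, heapify down
Resulting heap: [32, 23, 22, 12, 8, 19]


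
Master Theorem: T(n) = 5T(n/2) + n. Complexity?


a=5, b=2, c=1. log_2(5)=2.322 > c=1. Case 1: O(n^log_b(a)) = O(n^2.322)
Complexity: O(n^2.322)


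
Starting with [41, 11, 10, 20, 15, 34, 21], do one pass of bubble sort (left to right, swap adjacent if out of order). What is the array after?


After one pass: [11, 10, 20, 15, 34, 21, 41]


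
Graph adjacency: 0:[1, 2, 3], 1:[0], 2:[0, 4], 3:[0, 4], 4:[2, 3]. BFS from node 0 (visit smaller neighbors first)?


BFS queue: start with [0]
Visit order: [0, 1, 2, 3, 4]


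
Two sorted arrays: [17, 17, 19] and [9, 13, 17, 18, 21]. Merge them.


Compare heads, take smaller each step.
Merged: [9, 13, 17, 17, 17, 18, 19, 21]


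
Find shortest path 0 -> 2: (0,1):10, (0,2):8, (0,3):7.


Dijkstra from 0:
Distances: {0: 0, 1: 10, 2: 8, 3: 7}
Shortest distance to 2 = 8, path = [0, 2]


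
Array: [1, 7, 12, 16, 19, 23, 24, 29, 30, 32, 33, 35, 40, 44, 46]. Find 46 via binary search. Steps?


Search for 46:
[0,14] mid=7 arr[7]=29
[8,14] mid=11 arr[11]=35
[12,14] mid=13 arr[13]=44
[14,14] mid=14 arr[14]=46
Total: 4 comparisons


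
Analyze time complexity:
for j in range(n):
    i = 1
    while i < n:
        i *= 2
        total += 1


Per nesting level: O(n) * O(log n) = O(n log n)
Complexity: O(n log n)


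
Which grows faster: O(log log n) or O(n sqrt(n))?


double-logarithmic grows slower than n^1.5
O(log log n) is asymptotically smaller; O(n sqrt(n)) grows faster


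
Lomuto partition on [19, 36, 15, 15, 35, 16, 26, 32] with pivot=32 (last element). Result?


Elements <= 32 go left of pivot.
Result: [19, 15, 15, 16, 26, 32, 35, 36], pivot at index 5


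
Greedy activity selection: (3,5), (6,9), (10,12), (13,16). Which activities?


Greedy: pick earliest-ending, then skip overlaps.
Selected (4 activities): [(3, 5), (6, 9), (10, 12), (13, 16)]


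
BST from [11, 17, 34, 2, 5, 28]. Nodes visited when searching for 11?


BST root = 11
Search for 11: compare at each node
Path: [11]


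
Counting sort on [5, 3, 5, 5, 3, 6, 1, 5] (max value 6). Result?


Count array: [0, 1, 0, 2, 0, 4, 1]
Reconstruct: [1, 3, 3, 5, 5, 5, 5, 6]


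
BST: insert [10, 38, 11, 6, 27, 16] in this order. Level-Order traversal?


Root = 10; build tree by BST insertion.
Level-Order traversal: [10, 6, 38, 11, 27, 16]


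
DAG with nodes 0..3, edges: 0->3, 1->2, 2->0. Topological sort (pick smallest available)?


Kahn's algorithm, process smallest node first
Order: [1, 2, 0, 3]


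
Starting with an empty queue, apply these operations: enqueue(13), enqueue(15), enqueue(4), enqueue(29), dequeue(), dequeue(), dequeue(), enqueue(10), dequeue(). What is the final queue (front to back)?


enqueue(13) -> [13]
enqueue(15) -> [13, 15]
enqueue(4) -> [13, 15, 4]
enqueue(29) -> [13, 15, 4, 29]
dequeue() returns 13 -> [15, 4, 29]
dequeue() returns 15 -> [4, 29]
dequeue() returns 4 -> [29]
enqueue(10) -> [29, 10]
dequeue() returns 29 -> [10]
Final queue (front to back): [10]


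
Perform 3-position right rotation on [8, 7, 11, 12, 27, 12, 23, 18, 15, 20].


Right rotate by 3: [18, 15, 20, 8, 7, 11, 12, 27, 12, 23]


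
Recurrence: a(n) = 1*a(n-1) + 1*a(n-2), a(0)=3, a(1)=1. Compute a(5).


Build bottom-up:
...a(3)=5, a(4)=9, a(5)=1*9+1*5=14


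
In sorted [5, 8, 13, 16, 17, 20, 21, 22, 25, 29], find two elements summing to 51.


Two pointers: lo=0, hi=9
Found pair: (22, 29) summing to 51


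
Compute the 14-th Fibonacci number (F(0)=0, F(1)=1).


F(n)=F(n-1)+F(n-2)
...F(12)=144, F(13)=233, F(14)=377


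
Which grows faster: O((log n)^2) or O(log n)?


logarithmic grows slower than polylogarithmic
O(log n) is asymptotically smaller; O((log n)^2) grows faster


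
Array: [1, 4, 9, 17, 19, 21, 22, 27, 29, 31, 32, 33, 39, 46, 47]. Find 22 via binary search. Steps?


Search for 22:
[0,14] mid=7 arr[7]=27
[0,6] mid=3 arr[3]=17
[4,6] mid=5 arr[5]=21
[6,6] mid=6 arr[6]=22
Total: 4 comparisons


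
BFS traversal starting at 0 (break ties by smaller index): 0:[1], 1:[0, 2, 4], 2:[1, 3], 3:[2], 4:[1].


BFS queue: start with [0]
Visit order: [0, 1, 2, 4, 3]


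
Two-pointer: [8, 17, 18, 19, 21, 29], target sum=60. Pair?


Two pointers: lo=0, hi=5
No pair sums to 60


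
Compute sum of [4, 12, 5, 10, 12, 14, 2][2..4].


Prefix sums: [0, 4, 16, 21, 31, 43, 57, 59]
Sum[2..4] = prefix[5] - prefix[2] = 43 - 16 = 27


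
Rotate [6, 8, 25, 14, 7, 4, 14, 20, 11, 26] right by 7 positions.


Right rotate by 7: [14, 7, 4, 14, 20, 11, 26, 6, 8, 25]


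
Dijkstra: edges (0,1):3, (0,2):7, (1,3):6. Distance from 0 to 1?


Dijkstra from 0:
Distances: {0: 0, 1: 3, 2: 7, 3: 9}
Shortest distance to 1 = 3, path = [0, 1]


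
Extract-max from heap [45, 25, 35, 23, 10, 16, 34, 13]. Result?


Max = 45
Replace root with last, heapify down
Resulting heap: [35, 25, 34, 23, 10, 16, 13]


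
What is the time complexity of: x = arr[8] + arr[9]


Analysis: constant-time operation, no loop
Complexity: O(1)


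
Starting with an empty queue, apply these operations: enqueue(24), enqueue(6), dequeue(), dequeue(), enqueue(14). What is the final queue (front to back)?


enqueue(24) -> [24]
enqueue(6) -> [24, 6]
dequeue() returns 24 -> [6]
dequeue() returns 6 -> []
enqueue(14) -> [14]
Final queue (front to back): [14]


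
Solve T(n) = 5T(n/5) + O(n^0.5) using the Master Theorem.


a=5, b=5, c=0.5. log_5(5)=1 > c=0.5. Case 1: O(n^log_b(a)) = O(n)
Complexity: O(n)


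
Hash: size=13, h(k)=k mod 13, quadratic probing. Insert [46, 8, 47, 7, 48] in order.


Insertions: 46->slot 7; 8->slot 8; 47->slot 9; 7->slot 11; 48->slot 10
Table: [None, None, None, None, None, None, None, 46, 8, 47, 48, 7, None]


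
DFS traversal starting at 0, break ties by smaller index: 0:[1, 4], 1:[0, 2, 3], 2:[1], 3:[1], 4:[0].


DFS stack-based: start with [0]
Visit order: [0, 1, 2, 3, 4]


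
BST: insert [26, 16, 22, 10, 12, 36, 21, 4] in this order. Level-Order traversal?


Root = 26; build tree by BST insertion.
Level-Order traversal: [26, 16, 36, 10, 22, 4, 12, 21]


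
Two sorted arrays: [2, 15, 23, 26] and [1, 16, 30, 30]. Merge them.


Compare heads, take smaller each step.
Merged: [1, 2, 15, 16, 23, 26, 30, 30]


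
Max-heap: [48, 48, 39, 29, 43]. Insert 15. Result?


Append 15: [48, 48, 39, 29, 43, 15]
Bubble up: no swaps needed
Result: [48, 48, 39, 29, 43, 15]


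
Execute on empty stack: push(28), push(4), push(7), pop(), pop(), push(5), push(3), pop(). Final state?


push(28) -> [28]
push(4) -> [28, 4]
push(7) -> [28, 4, 7]
pop() returns 7 -> [28, 4]
pop() returns 4 -> [28]
push(5) -> [28, 5]
push(3) -> [28, 5, 3]
pop() returns 3 -> [28, 5]
Final stack (bottom to top): [28, 5]


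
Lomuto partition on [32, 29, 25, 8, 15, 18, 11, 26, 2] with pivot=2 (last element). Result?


Elements <= 2 go left of pivot.
Result: [2, 29, 25, 8, 15, 18, 11, 26, 32], pivot at index 0


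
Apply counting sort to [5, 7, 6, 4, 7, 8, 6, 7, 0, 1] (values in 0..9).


Count array: [1, 1, 0, 0, 1, 1, 2, 3, 1, 0]
Reconstruct: [0, 1, 4, 5, 6, 6, 7, 7, 7, 8]


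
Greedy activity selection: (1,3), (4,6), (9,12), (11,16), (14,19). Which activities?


Greedy: pick earliest-ending, then skip overlaps.
Selected (4 activities): [(1, 3), (4, 6), (9, 12), (14, 19)]


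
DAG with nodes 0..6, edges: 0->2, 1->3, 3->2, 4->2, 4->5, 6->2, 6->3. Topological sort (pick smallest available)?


Kahn's algorithm, process smallest node first
Order: [0, 1, 4, 5, 6, 3, 2]


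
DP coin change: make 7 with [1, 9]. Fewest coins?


dp[0]=0; dp[i]=1+min(dp[i-c] for c in coins)
...dp[2]=2, dp[3]=3, dp[4]=4, dp[5]=5, dp[6]=6, dp[7]=7
Minimum coins for 7 = 7


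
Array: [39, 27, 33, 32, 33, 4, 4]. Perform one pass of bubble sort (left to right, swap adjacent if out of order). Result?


After one pass: [27, 33, 32, 33, 4, 4, 39]


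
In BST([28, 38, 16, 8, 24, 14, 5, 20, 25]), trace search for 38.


BST root = 28
Search for 38: compare at each node
Path: [28, 38]


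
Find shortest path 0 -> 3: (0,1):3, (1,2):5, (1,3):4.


Dijkstra from 0:
Distances: {0: 0, 1: 3, 2: 8, 3: 7}
Shortest distance to 3 = 7, path = [0, 1, 3]


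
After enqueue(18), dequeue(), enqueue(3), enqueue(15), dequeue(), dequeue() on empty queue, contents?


enqueue(18) -> [18]
dequeue() returns 18 -> []
enqueue(3) -> [3]
enqueue(15) -> [3, 15]
dequeue() returns 3 -> [15]
dequeue() returns 15 -> []
Final queue (front to back): []


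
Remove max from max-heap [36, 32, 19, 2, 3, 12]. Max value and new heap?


Max = 36
Replace root with last, heapify down
Resulting heap: [32, 12, 19, 2, 3]


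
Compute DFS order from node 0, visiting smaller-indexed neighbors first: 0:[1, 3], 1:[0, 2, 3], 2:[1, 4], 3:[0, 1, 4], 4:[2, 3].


DFS stack-based: start with [0]
Visit order: [0, 1, 2, 4, 3]


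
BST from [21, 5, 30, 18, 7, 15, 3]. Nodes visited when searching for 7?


BST root = 21
Search for 7: compare at each node
Path: [21, 5, 18, 7]


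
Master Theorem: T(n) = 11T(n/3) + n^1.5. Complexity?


a=11, b=3, c=1.5. log_3(11)=2.183 > c=1.5. Case 1: O(n^log_b(a)) = O(n^2.183)
Complexity: O(n^2.183)


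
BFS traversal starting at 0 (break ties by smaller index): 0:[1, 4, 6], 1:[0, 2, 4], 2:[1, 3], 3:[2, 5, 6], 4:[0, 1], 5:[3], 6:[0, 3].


BFS queue: start with [0]
Visit order: [0, 1, 4, 6, 2, 3, 5]


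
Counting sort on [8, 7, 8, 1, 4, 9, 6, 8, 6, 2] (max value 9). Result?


Count array: [0, 1, 1, 0, 1, 0, 2, 1, 3, 1]
Reconstruct: [1, 2, 4, 6, 6, 7, 8, 8, 8, 9]


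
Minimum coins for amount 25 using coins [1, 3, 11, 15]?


dp[0]=0; dp[i]=1+min(dp[i-c] for c in coins)
...dp[20]=4, dp[21]=3, dp[22]=2, dp[23]=3, dp[24]=4, dp[25]=3
Minimum coins for 25 = 3


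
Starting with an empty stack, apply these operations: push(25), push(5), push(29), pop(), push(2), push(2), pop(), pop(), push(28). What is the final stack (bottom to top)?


push(25) -> [25]
push(5) -> [25, 5]
push(29) -> [25, 5, 29]
pop() returns 29 -> [25, 5]
push(2) -> [25, 5, 2]
push(2) -> [25, 5, 2, 2]
pop() returns 2 -> [25, 5, 2]
pop() returns 2 -> [25, 5]
push(28) -> [25, 5, 28]
Final stack (bottom to top): [25, 5, 28]


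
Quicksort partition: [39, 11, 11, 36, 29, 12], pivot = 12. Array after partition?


Elements <= 12 go left of pivot.
Result: [11, 11, 12, 36, 29, 39], pivot at index 2


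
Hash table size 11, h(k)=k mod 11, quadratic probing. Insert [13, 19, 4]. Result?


Insertions: 13->slot 2; 19->slot 8; 4->slot 4
Table: [None, None, 13, None, 4, None, None, None, 19, None, None]


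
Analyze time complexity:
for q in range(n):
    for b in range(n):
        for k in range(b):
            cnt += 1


Per nesting level: O(n) * O(n) * O(n) [triangular over b] = O(n^3)
Complexity: O(n^3)


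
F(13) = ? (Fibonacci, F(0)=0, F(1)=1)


F(n)=F(n-1)+F(n-2)
...F(11)=89, F(12)=144, F(13)=233


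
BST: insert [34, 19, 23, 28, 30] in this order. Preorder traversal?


Root = 34; build tree by BST insertion.
Preorder traversal: [34, 19, 23, 28, 30]


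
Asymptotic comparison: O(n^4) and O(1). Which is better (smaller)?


constant grows slower than quartic
O(1) is asymptotically smaller; O(n^4) grows faster


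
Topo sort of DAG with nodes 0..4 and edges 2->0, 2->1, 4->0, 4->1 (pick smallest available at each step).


Kahn's algorithm, process smallest node first
Order: [2, 3, 4, 0, 1]


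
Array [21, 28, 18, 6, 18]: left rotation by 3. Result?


Left rotate by 3: [6, 18, 21, 28, 18]


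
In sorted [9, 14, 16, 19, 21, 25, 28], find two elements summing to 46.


Two pointers: lo=0, hi=6
Found pair: (21, 25) summing to 46


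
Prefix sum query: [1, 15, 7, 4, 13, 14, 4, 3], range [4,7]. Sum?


Prefix sums: [0, 1, 16, 23, 27, 40, 54, 58, 61]
Sum[4..7] = prefix[8] - prefix[4] = 61 - 27 = 34


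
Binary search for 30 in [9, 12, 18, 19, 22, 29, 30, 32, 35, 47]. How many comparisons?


Search for 30:
[0,9] mid=4 arr[4]=22
[5,9] mid=7 arr[7]=32
[5,6] mid=5 arr[5]=29
[6,6] mid=6 arr[6]=30
Total: 4 comparisons


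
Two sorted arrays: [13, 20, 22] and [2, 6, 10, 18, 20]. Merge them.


Compare heads, take smaller each step.
Merged: [2, 6, 10, 13, 18, 20, 20, 22]


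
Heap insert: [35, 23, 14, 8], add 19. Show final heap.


Append 19: [35, 23, 14, 8, 19]
Bubble up: no swaps needed
Result: [35, 23, 14, 8, 19]


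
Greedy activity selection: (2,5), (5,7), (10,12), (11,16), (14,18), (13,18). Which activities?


Greedy: pick earliest-ending, then skip overlaps.
Selected (4 activities): [(2, 5), (5, 7), (10, 12), (14, 18)]


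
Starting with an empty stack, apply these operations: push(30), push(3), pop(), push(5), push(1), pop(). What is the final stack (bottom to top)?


push(30) -> [30]
push(3) -> [30, 3]
pop() returns 3 -> [30]
push(5) -> [30, 5]
push(1) -> [30, 5, 1]
pop() returns 1 -> [30, 5]
Final stack (bottom to top): [30, 5]


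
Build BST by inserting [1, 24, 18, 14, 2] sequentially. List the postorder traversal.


Root = 1; build tree by BST insertion.
Postorder traversal: [2, 14, 18, 24, 1]


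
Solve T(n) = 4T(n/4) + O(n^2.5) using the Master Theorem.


a=4, b=4, c=2.5. log_4(4)=1 < c=2.5. Case 3: O(n^c) = O(n^2.500)
Complexity: O(n^2.500)


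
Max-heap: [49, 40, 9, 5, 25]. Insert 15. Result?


Append 15: [49, 40, 9, 5, 25, 15]
Bubble up: swap idx 5(15) with idx 2(9)
Result: [49, 40, 15, 5, 25, 9]


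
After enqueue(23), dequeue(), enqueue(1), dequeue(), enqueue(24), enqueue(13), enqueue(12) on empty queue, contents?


enqueue(23) -> [23]
dequeue() returns 23 -> []
enqueue(1) -> [1]
dequeue() returns 1 -> []
enqueue(24) -> [24]
enqueue(13) -> [24, 13]
enqueue(12) -> [24, 13, 12]
Final queue (front to back): [24, 13, 12]


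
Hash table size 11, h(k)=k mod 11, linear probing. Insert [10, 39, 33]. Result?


Insertions: 10->slot 10; 39->slot 6; 33->slot 0
Table: [33, None, None, None, None, None, 39, None, None, None, 10]


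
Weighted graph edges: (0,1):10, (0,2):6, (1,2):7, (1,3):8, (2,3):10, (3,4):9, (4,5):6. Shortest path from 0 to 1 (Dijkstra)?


Dijkstra from 0:
Distances: {0: 0, 1: 10, 2: 6, 3: 16, 4: 25, 5: 31}
Shortest distance to 1 = 10, path = [0, 1]


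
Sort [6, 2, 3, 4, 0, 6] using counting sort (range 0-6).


Count array: [1, 0, 1, 1, 1, 0, 2]
Reconstruct: [0, 2, 3, 4, 6, 6]


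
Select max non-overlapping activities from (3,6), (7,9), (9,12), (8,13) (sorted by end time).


Greedy: pick earliest-ending, then skip overlaps.
Selected (3 activities): [(3, 6), (7, 9), (9, 12)]


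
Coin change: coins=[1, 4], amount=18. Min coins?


dp[0]=0; dp[i]=1+min(dp[i-c] for c in coins)
...dp[13]=4, dp[14]=5, dp[15]=6, dp[16]=4, dp[17]=5, dp[18]=6
Minimum coins for 18 = 6


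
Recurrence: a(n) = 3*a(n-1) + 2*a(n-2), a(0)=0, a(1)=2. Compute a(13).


Build bottom-up:
...a(11)=567334, a(12)=2020590, a(13)=3*2020590+2*567334=7196438


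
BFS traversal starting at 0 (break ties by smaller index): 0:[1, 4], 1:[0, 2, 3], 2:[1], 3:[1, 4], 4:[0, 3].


BFS queue: start with [0]
Visit order: [0, 1, 4, 2, 3]


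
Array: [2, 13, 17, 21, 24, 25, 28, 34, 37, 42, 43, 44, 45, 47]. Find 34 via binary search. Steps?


Search for 34:
[0,13] mid=6 arr[6]=28
[7,13] mid=10 arr[10]=43
[7,9] mid=8 arr[8]=37
[7,7] mid=7 arr[7]=34
Total: 4 comparisons


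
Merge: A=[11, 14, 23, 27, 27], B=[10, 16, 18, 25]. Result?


Compare heads, take smaller each step.
Merged: [10, 11, 14, 16, 18, 23, 25, 27, 27]


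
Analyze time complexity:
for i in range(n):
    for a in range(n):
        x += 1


Per nesting level: O(n) * O(n) = O(n^2)
Complexity: O(n^2)


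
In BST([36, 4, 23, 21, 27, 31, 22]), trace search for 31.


BST root = 36
Search for 31: compare at each node
Path: [36, 4, 23, 27, 31]


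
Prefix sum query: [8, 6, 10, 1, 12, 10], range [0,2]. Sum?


Prefix sums: [0, 8, 14, 24, 25, 37, 47]
Sum[0..2] = prefix[3] - prefix[0] = 24 - 0 = 24


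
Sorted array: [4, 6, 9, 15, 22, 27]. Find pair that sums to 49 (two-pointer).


Two pointers: lo=0, hi=5
Found pair: (22, 27) summing to 49


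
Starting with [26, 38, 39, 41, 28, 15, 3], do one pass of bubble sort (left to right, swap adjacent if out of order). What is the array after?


After one pass: [26, 38, 39, 28, 15, 3, 41]


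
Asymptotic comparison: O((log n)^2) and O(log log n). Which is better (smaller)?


double-logarithmic grows slower than polylogarithmic
O(log log n) is asymptotically smaller; O((log n)^2) grows faster


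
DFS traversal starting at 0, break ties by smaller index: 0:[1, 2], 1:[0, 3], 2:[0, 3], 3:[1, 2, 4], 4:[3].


DFS stack-based: start with [0]
Visit order: [0, 1, 3, 2, 4]
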